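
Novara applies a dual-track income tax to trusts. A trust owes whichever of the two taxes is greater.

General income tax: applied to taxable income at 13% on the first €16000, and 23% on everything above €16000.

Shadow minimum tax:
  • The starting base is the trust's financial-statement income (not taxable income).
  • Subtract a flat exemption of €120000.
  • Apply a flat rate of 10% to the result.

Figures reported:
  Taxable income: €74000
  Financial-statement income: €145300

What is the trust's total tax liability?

€15420

Shadow minimum tax:
  Base (financial-statement income): €145300
  Less exemption €120000 → base €25300
  €25300 × 10% = €2530

General income tax:
  €16000 × 13% = €2080
  €58000 × 23% = €13340
  → €15420

€15420 > €2530, so the general income tax governs.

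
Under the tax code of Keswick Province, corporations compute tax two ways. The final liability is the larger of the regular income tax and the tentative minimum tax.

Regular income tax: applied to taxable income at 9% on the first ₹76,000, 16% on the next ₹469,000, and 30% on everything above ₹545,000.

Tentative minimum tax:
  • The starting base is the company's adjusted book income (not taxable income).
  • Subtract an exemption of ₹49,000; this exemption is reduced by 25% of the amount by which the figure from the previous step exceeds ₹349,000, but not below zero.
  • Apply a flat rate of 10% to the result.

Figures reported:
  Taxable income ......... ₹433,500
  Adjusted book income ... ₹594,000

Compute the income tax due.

Regular income tax:
  ₹76,000 × 9% = ₹6,840
  ₹357,500 × 16% = ₹57,200
  → ₹64,040

Tentative minimum tax:
  Base (adjusted book income): ₹594,000
  Exemption: 25% × (₹594,000 − ₹349,000) = ₹61,250 ≥ ₹49,000, so the exemption is fully phased out
  Base: ₹594,000 − ₹0 = ₹594,000
  ₹594,000 × 10% = ₹59,400

₹64,040 > ₹59,400, so the regular income tax governs.

₹64,040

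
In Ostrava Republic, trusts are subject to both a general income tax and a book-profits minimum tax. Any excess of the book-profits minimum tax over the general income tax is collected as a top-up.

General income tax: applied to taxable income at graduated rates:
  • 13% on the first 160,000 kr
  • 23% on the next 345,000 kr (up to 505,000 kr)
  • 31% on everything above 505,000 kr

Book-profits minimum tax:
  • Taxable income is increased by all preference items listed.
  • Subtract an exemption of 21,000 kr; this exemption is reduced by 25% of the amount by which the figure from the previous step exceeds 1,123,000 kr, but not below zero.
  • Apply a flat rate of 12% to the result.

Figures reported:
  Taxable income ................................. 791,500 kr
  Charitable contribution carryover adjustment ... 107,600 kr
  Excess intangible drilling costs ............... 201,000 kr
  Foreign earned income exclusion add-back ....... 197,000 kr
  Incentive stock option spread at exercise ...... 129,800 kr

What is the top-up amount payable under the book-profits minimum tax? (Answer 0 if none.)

General income tax:
  160,000 kr × 13% = 20,800 kr
  345,000 kr × 23% = 79,350 kr
  286,500 kr × 31% = 88,815 kr
  → 188,965 kr

Book-profits minimum tax:
  Adjusted income: 791,500 kr + 107,600 kr + 201,000 kr + 197,000 kr + 129,800 kr = 1,426,900 kr
  Exemption: 25% × (1,426,900 kr − 1,123,000 kr) = 75,975 kr ≥ 21,000 kr, so the exemption is fully phased out
  Base: 1,426,900 kr − 0 kr = 1,426,900 kr
  1,426,900 kr × 12% = 171,228 kr

171,228 kr ≤ 188,965 kr, so no add-on is due.

0 kr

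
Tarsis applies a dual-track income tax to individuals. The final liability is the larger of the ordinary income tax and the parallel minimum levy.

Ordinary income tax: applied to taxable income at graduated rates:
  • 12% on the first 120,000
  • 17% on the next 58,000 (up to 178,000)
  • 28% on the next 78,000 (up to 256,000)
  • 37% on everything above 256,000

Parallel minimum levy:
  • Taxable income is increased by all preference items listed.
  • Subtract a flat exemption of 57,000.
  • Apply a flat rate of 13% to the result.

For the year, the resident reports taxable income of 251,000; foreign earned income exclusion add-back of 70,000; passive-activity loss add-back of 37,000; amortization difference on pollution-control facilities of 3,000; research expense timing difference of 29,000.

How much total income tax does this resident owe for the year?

Parallel minimum levy:
  Adjusted income: 251,000 + 70,000 + 37,000 + 3,000 + 29,000 = 390,000
  Less exemption 57,000 → base 333,000
  333,000 × 13% = 43,290

Ordinary income tax:
  120,000 × 12% = 14,400
  58,000 × 17% = 9,860
  73,000 × 28% = 20,440
  → 44,700

44,700 > 43,290, so the ordinary income tax governs.

44,700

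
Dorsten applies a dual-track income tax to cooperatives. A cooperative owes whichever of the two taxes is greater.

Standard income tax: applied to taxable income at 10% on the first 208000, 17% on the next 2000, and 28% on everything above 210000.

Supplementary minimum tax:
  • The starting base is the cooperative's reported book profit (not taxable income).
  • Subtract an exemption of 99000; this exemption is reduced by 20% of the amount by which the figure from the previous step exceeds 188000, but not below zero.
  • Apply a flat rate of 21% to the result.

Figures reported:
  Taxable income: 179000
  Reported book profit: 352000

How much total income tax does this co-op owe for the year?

Supplementary minimum tax:
  Base (reported book profit): 352000
  Exemption: 99000 − 20% × (352000 − 188000) = 99000 − 32800 = 66200
  Base: 352000 − 66200 = 285800
  285800 × 21% = 60018

Standard income tax:
  179000 × 10% = 17900

60018 > 17900, so the supplementary minimum tax is the binding amount.

60018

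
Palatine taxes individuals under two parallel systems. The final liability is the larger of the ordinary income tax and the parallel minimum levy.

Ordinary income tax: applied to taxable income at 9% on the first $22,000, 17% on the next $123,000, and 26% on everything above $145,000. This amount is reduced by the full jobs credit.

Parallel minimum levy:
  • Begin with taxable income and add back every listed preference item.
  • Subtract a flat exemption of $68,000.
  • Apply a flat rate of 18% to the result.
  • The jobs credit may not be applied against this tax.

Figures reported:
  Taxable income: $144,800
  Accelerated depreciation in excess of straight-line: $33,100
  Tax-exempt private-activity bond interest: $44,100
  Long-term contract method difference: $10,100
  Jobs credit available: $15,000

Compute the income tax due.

Parallel minimum levy:
  Adjusted income: $144,800 + $33,100 + $44,100 + $10,100 = $232,100
  Less exemption $68,000 → base $164,100
  $164,100 × 18% = $29,538

Ordinary income tax:
  $22,000 × 9% = $1,980
  $122,800 × 17% = $20,876
  → $22,856
  Less jobs credit $15,000 → $7,856

$29,538 > $7,856, so the parallel minimum levy is the binding amount.

$29,538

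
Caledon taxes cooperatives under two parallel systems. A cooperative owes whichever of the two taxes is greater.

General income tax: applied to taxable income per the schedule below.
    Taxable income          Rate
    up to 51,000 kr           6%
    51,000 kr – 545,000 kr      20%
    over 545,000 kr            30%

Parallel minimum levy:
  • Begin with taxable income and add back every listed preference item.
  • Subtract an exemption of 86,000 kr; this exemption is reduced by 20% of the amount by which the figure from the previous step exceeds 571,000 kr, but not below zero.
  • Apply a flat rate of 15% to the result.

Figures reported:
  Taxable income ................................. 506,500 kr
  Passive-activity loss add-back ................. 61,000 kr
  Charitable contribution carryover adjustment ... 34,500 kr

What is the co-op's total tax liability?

General income tax:
  51,000 kr × 6% = 3,060 kr
  455,500 kr × 20% = 91,100 kr
  → 94,160 kr

Parallel minimum levy:
  Adjusted income: 506,500 kr + 61,000 kr + 34,500 kr = 602,000 kr
  Exemption: 86,000 kr − 20% × (602,000 kr − 571,000 kr) = 86,000 kr − 6,200 kr = 79,800 kr
  Base: 602,000 kr − 79,800 kr = 522,200 kr
  522,200 kr × 15% = 78,330 kr

94,160 kr > 78,330 kr, so the general income tax governs.

94,160 kr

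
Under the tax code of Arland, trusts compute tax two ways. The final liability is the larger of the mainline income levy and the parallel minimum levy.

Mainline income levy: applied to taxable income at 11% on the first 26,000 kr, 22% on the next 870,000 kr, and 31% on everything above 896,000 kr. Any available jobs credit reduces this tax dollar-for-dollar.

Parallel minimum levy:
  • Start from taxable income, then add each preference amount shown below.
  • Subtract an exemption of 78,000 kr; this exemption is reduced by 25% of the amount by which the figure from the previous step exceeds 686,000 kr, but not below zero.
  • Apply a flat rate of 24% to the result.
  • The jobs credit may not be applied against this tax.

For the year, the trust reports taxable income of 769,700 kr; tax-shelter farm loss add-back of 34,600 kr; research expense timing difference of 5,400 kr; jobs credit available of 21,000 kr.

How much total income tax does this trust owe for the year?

Mainline income levy:
  26,000 kr × 11% = 2,860 kr
  743,700 kr × 22% = 163,614 kr
  → 166,474 kr
  Less jobs credit 21,000 kr → 145,474 kr

Parallel minimum levy:
  Adjusted income: 769,700 kr + 34,600 kr + 5,400 kr = 809,700 kr
  Exemption: 78,000 kr − 25% × (809,700 kr − 686,000 kr) = 78,000 kr − 30,925 kr = 47,075 kr
  Base: 809,700 kr − 47,075 kr = 762,625 kr
  762,625 kr × 24% = 183,030 kr

183,030 kr > 145,474 kr, so the parallel minimum levy is the binding amount.

183,030 kr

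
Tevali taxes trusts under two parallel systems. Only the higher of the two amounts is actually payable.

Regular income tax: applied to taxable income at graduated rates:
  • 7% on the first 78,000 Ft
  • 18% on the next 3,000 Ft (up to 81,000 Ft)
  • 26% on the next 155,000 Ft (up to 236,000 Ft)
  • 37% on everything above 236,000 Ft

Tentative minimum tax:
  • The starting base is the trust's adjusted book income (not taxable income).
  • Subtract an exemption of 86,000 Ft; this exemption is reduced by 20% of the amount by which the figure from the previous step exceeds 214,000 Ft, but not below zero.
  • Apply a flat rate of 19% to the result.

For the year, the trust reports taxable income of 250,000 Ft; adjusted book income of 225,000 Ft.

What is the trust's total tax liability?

51,480 Ft

Tentative minimum tax:
  Base (adjusted book income): 225,000 Ft
  Exemption: 86,000 Ft − 20% × (225,000 Ft − 214,000 Ft) = 86,000 Ft − 2,200 Ft = 83,800 Ft
  Base: 225,000 Ft − 83,800 Ft = 141,200 Ft
  141,200 Ft × 19% = 26,828 Ft

Regular income tax:
  78,000 Ft × 7% = 5,460 Ft
  3,000 Ft × 18% = 540 Ft
  155,000 Ft × 26% = 40,300 Ft
  14,000 Ft × 37% = 5,180 Ft
  → 51,480 Ft

51,480 Ft > 26,828 Ft, so the regular income tax governs.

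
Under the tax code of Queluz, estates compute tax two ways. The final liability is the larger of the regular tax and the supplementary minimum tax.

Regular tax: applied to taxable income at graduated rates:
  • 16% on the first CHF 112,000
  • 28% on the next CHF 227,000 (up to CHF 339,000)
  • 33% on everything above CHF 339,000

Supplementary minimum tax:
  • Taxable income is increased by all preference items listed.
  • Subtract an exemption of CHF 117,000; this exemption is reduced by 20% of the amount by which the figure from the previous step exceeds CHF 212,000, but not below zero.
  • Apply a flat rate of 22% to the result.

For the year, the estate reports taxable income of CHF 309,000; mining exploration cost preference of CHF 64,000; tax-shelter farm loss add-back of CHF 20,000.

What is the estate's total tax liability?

CHF 73,080

Supplementary minimum tax:
  Adjusted income: CHF 309,000 + CHF 64,000 + CHF 20,000 = CHF 393,000
  Exemption: CHF 117,000 − 20% × (CHF 393,000 − CHF 212,000) = CHF 117,000 − CHF 36,200 = CHF 80,800
  Base: CHF 393,000 − CHF 80,800 = CHF 312,200
  CHF 312,200 × 22% = CHF 68,684

Regular tax:
  CHF 112,000 × 16% = CHF 17,920
  CHF 197,000 × 28% = CHF 55,160
  → CHF 73,080

CHF 73,080 > CHF 68,684, so the regular tax governs.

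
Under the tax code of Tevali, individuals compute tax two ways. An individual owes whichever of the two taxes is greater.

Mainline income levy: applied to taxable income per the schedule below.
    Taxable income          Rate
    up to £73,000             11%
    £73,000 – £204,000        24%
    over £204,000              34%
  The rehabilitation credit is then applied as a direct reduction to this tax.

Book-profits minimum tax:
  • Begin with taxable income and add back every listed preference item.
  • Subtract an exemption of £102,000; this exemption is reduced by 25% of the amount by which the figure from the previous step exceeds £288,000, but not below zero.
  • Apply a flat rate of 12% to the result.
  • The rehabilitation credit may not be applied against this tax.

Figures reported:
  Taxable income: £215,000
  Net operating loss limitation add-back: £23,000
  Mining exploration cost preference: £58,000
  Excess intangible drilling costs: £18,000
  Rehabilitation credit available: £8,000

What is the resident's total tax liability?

£35,210

Mainline income levy:
  £73,000 × 11% = £8,030
  £131,000 × 24% = £31,440
  £11,000 × 34% = £3,740
  → £43,210
  Less rehabilitation credit £8,000 → £35,210

Book-profits minimum tax:
  Adjusted income: £215,000 + £23,000 + £58,000 + £18,000 = £314,000
  Exemption: £102,000 − 25% × (£314,000 − £288,000) = £102,000 − £6,500 = £95,500
  Base: £314,000 − £95,500 = £218,500
  £218,500 × 12% = £26,220

£35,210 > £26,220, so the mainline income levy governs.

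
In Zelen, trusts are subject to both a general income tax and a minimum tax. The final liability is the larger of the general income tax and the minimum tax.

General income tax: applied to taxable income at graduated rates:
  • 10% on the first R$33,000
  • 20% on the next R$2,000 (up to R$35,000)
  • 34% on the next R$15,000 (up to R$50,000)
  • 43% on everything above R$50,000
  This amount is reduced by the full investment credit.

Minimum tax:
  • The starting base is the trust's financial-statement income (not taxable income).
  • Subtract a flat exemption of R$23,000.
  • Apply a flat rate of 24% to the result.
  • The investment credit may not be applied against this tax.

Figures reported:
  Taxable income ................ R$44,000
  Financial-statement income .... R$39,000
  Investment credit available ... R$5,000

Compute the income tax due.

R$3,840

Minimum tax:
  Base (financial-statement income): R$39,000
  Less exemption R$23,000 → base R$16,000
  R$16,000 × 24% = R$3,840

General income tax:
  R$33,000 × 10% = R$3,300
  R$2,000 × 20% = R$400
  R$9,000 × 34% = R$3,060
  → R$6,760
  Less investment credit R$5,000 → R$1,760

R$3,840 > R$1,760, so the minimum tax is the binding amount.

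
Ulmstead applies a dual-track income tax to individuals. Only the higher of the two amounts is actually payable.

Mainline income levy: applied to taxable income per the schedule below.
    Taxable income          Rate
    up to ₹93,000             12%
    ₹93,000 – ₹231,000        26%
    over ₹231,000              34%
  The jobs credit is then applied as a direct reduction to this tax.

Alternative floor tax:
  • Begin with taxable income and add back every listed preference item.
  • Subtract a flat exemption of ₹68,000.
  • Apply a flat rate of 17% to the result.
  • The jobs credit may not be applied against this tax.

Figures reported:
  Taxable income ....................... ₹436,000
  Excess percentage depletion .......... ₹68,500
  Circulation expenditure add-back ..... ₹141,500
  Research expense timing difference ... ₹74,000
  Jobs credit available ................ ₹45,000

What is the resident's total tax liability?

₹110,840

Alternative floor tax:
  Adjusted income: ₹436,000 + ₹68,500 + ₹141,500 + ₹74,000 = ₹720,000
  Less exemption ₹68,000 → base ₹652,000
  ₹652,000 × 17% = ₹110,840

Mainline income levy:
  ₹93,000 × 12% = ₹11,160
  ₹138,000 × 26% = ₹35,880
  ₹205,000 × 34% = ₹69,700
  → ₹116,740
  Less jobs credit ₹45,000 → ₹71,740

₹110,840 > ₹71,740, so the alternative floor tax is the binding amount.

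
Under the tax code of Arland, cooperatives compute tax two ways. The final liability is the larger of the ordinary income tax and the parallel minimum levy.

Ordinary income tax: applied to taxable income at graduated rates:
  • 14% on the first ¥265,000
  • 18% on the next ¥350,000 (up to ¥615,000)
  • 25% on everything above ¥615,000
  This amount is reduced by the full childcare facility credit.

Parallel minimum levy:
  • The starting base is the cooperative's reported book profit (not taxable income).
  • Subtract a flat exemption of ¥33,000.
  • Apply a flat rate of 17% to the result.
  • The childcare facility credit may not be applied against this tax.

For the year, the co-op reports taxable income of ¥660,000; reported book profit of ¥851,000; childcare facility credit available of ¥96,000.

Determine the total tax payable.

Parallel minimum levy:
  Base (reported book profit): ¥851,000
  Less exemption ¥33,000 → base ¥818,000
  ¥818,000 × 17% = ¥139,060

Ordinary income tax:
  ¥265,000 × 14% = ¥37,100
  ¥350,000 × 18% = ¥63,000
  ¥45,000 × 25% = ¥11,250
  → ¥111,350
  Less childcare facility credit ¥96,000 → ¥15,350

¥139,060 > ¥15,350, so the parallel minimum levy is the binding amount.

¥139,060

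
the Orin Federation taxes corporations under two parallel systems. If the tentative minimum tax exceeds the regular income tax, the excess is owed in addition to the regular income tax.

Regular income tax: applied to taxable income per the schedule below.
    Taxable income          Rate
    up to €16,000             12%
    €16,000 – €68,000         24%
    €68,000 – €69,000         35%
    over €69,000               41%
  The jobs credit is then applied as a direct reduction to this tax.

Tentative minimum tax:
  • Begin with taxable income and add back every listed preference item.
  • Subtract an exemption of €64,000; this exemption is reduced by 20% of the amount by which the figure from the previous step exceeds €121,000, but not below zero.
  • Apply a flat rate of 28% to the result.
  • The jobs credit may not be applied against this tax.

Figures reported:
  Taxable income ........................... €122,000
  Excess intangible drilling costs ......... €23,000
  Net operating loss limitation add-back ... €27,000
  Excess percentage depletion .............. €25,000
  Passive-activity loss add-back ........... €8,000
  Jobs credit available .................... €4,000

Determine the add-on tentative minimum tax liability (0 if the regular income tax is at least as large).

€11,704

Regular income tax:
  €16,000 × 12% = €1,920
  €52,000 × 24% = €12,480
  €1,000 × 35% = €350
  €53,000 × 41% = €21,730
  → €36,480
  Less jobs credit €4,000 → €32,480

Tentative minimum tax:
  Adjusted income: €122,000 + €23,000 + €27,000 + €25,000 + €8,000 = €205,000
  Exemption: €64,000 − 20% × (€205,000 − €121,000) = €64,000 − €16,800 = €47,200
  Base: €205,000 − €47,200 = €157,800
  €157,800 × 28% = €44,184

Excess of tentative minimum tax over regular income tax: €44,184 − €32,480 = €11,704.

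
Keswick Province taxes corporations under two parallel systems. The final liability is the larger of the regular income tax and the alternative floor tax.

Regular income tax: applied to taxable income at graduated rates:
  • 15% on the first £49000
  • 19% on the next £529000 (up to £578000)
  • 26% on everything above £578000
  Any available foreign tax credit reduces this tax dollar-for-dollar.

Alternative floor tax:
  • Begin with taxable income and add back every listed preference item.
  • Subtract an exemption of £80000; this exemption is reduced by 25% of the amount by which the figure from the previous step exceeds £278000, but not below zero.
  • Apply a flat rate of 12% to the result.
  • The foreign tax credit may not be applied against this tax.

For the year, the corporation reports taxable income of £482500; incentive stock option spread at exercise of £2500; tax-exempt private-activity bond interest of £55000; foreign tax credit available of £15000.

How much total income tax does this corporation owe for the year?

Alternative floor tax:
  Adjusted income: £482500 + £2500 + £55000 = £540000
  Exemption: £80000 − 25% × (£540000 − £278000) = £80000 − £65500 = £14500
  Base: £540000 − £14500 = £525500
  £525500 × 12% = £63060

Regular income tax:
  £49000 × 15% = £7350
  £433500 × 19% = £82365
  → £89715
  Less foreign tax credit £15000 → £74715

£74715 > £63060, so the regular income tax governs.

£74715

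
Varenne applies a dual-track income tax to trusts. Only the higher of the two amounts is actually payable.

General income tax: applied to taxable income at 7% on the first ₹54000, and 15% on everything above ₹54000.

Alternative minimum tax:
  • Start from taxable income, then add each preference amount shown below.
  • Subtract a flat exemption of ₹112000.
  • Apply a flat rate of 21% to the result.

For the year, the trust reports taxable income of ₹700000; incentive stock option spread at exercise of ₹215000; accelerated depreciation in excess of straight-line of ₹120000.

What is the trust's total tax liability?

General income tax:
  ₹54000 × 7% = ₹3780
  ₹646000 × 15% = ₹96900
  → ₹100680

Alternative minimum tax:
  Adjusted income: ₹700000 + ₹215000 + ₹120000 = ₹1035000
  Less exemption ₹112000 → base ₹923000
  ₹923000 × 21% = ₹193830

₹193830 > ₹100680, so the alternative minimum tax is the binding amount.

₹193830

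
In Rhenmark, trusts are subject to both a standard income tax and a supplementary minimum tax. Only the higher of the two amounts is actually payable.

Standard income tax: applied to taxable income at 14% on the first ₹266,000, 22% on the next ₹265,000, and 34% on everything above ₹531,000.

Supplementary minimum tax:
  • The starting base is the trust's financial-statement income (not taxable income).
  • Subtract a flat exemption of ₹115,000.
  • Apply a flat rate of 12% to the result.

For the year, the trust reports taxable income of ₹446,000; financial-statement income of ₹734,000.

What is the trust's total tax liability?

₹76,840

Standard income tax:
  ₹266,000 × 14% = ₹37,240
  ₹180,000 × 22% = ₹39,600
  → ₹76,840

Supplementary minimum tax:
  Base (financial-statement income): ₹734,000
  Less exemption ₹115,000 → base ₹619,000
  ₹619,000 × 12% = ₹74,280

₹76,840 > ₹74,280, so the standard income tax governs.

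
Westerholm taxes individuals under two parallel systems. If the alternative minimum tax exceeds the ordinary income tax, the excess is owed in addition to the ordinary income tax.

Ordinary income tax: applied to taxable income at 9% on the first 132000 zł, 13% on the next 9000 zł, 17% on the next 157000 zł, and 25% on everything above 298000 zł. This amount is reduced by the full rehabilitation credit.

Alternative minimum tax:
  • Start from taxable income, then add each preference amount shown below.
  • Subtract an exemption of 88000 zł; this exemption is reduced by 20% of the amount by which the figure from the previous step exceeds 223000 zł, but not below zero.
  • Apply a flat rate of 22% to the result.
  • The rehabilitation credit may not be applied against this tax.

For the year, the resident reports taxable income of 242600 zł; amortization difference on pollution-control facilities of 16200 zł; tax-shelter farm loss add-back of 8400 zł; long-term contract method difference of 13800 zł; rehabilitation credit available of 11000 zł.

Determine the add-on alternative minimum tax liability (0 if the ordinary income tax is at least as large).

Ordinary income tax:
  132000 zł × 9% = 11880 zł
  9000 zł × 13% = 1170 zł
  101600 zł × 17% = 17272 zł
  → 30322 zł
  Less rehabilitation credit 11000 zł → 19322 zł

Alternative minimum tax:
  Adjusted income: 242600 zł + 16200 zł + 8400 zł + 13800 zł = 281000 zł
  Exemption: 88000 zł − 20% × (281000 zł − 223000 zł) = 88000 zł − 11600 zł = 76400 zł
  Base: 281000 zł − 76400 zł = 204600 zł
  204600 zł × 22% = 45012 zł

Excess of alternative minimum tax over ordinary income tax: 45012 zł − 19322 zł = 25690 zł.

25690 zł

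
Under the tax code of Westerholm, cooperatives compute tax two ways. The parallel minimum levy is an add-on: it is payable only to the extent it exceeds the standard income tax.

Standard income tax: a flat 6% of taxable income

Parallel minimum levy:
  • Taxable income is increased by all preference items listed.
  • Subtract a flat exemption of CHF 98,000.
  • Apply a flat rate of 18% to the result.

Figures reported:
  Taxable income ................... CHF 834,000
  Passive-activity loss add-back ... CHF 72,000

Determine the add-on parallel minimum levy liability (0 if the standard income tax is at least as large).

CHF 95,400

Parallel minimum levy:
  Adjusted income: CHF 834,000 + CHF 72,000 = CHF 906,000
  Less exemption CHF 98,000 → base CHF 808,000
  CHF 808,000 × 18% = CHF 145,440

Standard income tax:
  CHF 834,000 × 6% = CHF 50,040

Excess of parallel minimum levy over standard income tax: CHF 145,440 − CHF 50,040 = CHF 95,400.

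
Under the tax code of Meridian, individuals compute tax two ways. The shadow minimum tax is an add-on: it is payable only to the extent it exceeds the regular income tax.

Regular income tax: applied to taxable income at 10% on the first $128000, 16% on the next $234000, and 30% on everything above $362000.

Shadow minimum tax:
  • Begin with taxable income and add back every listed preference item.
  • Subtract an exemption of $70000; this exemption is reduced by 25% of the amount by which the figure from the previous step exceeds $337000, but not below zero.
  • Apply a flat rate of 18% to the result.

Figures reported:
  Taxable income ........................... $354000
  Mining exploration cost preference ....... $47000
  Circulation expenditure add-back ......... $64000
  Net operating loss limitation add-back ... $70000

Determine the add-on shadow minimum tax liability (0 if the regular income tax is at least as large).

Regular income tax:
  $128000 × 10% = $12800
  $226000 × 16% = $36160
  → $48960

Shadow minimum tax:
  Adjusted income: $354000 + $47000 + $64000 + $70000 = $535000
  Exemption: $70000 − 25% × ($535000 − $337000) = $70000 − $49500 = $20500
  Base: $535000 − $20500 = $514500
  $514500 × 18% = $92610

Excess of shadow minimum tax over regular income tax: $92610 − $48960 = $43650.

$43650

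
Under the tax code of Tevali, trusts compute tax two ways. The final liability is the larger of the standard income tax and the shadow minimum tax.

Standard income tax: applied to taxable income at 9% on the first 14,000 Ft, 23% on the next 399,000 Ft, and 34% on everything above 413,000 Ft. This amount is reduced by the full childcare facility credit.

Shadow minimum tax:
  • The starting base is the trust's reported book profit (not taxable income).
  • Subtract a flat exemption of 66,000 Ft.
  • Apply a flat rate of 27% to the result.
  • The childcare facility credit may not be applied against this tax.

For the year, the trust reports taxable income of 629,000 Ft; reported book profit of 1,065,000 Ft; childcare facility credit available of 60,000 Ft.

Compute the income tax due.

269,730 Ft

Shadow minimum tax:
  Base (reported book profit): 1,065,000 Ft
  Less exemption 66,000 Ft → base 999,000 Ft
  999,000 Ft × 27% = 269,730 Ft

Standard income tax:
  14,000 Ft × 9% = 1,260 Ft
  399,000 Ft × 23% = 91,770 Ft
  216,000 Ft × 34% = 73,440 Ft
  → 166,470 Ft
  Less childcare facility credit 60,000 Ft → 106,470 Ft

269,730 Ft > 106,470 Ft, so the shadow minimum tax is the binding amount.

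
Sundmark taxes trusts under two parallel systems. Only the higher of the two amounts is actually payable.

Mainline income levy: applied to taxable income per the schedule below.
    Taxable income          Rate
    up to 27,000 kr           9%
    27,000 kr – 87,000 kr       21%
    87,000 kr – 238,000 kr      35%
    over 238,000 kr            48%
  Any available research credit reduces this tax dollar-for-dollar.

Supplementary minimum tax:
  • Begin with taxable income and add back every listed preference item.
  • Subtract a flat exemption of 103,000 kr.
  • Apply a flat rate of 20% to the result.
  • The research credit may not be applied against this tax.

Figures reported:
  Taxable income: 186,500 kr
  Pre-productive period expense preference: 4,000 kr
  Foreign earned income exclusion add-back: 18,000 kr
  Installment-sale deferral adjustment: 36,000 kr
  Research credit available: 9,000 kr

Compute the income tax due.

Supplementary minimum tax:
  Adjusted income: 186,500 kr + 4,000 kr + 18,000 kr + 36,000 kr = 244,500 kr
  Less exemption 103,000 kr → base 141,500 kr
  141,500 kr × 20% = 28,300 kr

Mainline income levy:
  27,000 kr × 9% = 2,430 kr
  60,000 kr × 21% = 12,600 kr
  99,500 kr × 35% = 34,825 kr
  → 49,855 kr
  Less research credit 9,000 kr → 40,855 kr

40,855 kr > 28,300 kr, so the mainline income levy governs.

40,855 kr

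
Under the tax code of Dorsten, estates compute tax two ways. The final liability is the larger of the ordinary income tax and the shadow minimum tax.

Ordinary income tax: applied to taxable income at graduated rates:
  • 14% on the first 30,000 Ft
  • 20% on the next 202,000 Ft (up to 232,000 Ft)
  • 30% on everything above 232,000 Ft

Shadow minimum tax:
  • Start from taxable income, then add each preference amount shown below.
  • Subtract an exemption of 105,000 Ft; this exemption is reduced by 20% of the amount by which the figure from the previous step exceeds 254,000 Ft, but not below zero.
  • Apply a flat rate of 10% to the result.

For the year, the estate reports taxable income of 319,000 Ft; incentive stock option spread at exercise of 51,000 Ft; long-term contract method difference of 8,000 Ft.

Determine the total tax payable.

Shadow minimum tax:
  Adjusted income: 319,000 Ft + 51,000 Ft + 8,000 Ft = 378,000 Ft
  Exemption: 105,000 Ft − 20% × (378,000 Ft − 254,000 Ft) = 105,000 Ft − 24,800 Ft = 80,200 Ft
  Base: 378,000 Ft − 80,200 Ft = 297,800 Ft
  297,800 Ft × 10% = 29,780 Ft

Ordinary income tax:
  30,000 Ft × 14% = 4,200 Ft
  202,000 Ft × 20% = 40,400 Ft
  87,000 Ft × 30% = 26,100 Ft
  → 70,700 Ft

70,700 Ft > 29,780 Ft, so the ordinary income tax governs.

70,700 Ft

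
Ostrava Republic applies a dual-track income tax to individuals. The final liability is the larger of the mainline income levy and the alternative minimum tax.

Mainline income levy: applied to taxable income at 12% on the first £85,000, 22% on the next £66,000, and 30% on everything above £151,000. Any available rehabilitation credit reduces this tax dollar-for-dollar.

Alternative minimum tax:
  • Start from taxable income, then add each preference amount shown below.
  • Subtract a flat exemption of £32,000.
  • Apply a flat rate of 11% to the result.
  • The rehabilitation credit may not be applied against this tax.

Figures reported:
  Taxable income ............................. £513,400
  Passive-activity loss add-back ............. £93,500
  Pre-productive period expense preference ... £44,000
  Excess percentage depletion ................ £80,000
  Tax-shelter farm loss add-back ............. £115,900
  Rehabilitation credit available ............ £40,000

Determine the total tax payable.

Mainline income levy:
  £85,000 × 12% = £10,200
  £66,000 × 22% = £14,520
  £362,400 × 30% = £108,720
  → £133,440
  Less rehabilitation credit £40,000 → £93,440

Alternative minimum tax:
  Adjusted income: £513,400 + £93,500 + £44,000 + £80,000 + £115,900 = £846,800
  Less exemption £32,000 → base £814,800
  £814,800 × 11% = £89,628

£93,440 > £89,628, so the mainline income levy governs.

£93,440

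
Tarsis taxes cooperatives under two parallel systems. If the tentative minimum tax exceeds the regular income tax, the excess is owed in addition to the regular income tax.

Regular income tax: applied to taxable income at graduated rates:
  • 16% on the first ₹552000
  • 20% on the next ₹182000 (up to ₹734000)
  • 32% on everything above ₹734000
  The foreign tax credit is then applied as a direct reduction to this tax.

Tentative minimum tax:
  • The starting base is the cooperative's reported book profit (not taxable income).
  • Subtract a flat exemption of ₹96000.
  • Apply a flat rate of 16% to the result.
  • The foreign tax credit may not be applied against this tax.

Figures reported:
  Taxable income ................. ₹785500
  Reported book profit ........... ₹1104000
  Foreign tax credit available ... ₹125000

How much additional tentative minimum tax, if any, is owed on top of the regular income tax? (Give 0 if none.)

₹145080

Tentative minimum tax:
  Base (reported book profit): ₹1104000
  Less exemption ₹96000 → base ₹1008000
  ₹1008000 × 16% = ₹161280

Regular income tax:
  ₹552000 × 16% = ₹88320
  ₹182000 × 20% = ₹36400
  ₹51500 × 32% = ₹16480
  → ₹141200
  Less foreign tax credit ₹125000 → ₹16200

Excess of tentative minimum tax over regular income tax: ₹161280 − ₹16200 = ₹145080.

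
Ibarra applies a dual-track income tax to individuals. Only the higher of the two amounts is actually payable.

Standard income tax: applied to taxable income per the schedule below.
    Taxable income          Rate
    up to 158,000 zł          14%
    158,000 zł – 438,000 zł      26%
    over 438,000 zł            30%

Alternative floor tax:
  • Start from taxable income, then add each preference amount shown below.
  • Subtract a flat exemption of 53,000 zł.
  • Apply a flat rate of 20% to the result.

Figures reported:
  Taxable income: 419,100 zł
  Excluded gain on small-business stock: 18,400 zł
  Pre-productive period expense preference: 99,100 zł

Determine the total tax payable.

96,720 zł

Alternative floor tax:
  Adjusted income: 419,100 zł + 18,400 zł + 99,100 zł = 536,600 zł
  Less exemption 53,000 zł → base 483,600 zł
  483,600 zł × 20% = 96,720 zł

Standard income tax:
  158,000 zł × 14% = 22,120 zł
  261,100 zł × 26% = 67,886 zł
  → 90,006 zł

96,720 zł > 90,006 zł, so the alternative floor tax is the binding amount.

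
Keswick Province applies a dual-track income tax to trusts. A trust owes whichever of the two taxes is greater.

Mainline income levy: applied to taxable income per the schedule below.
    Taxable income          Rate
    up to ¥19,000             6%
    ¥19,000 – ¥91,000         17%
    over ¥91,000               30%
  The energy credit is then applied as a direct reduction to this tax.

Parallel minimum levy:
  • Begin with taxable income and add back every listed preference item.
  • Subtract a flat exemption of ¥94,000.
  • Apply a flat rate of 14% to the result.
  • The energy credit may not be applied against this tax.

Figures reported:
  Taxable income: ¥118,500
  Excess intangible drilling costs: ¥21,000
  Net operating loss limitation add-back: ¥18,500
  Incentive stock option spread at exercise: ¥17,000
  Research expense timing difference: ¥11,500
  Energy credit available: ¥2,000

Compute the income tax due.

¥19,630

Parallel minimum levy:
  Adjusted income: ¥118,500 + ¥21,000 + ¥18,500 + ¥17,000 + ¥11,500 = ¥186,500
  Less exemption ¥94,000 → base ¥92,500
  ¥92,500 × 14% = ¥12,950

Mainline income levy:
  ¥19,000 × 6% = ¥1,140
  ¥72,000 × 17% = ¥12,240
  ¥27,500 × 30% = ¥8,250
  → ¥21,630
  Less energy credit ¥2,000 → ¥19,630

¥19,630 > ¥12,950, so the mainline income levy governs.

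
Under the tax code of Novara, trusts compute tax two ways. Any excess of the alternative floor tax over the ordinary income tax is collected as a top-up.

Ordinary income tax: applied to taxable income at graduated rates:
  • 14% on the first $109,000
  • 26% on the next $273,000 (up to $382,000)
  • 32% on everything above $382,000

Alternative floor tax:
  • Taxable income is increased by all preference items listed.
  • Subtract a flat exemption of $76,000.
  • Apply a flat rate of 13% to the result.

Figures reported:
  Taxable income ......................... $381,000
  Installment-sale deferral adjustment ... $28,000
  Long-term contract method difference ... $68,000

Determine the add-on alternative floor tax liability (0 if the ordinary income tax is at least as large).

$0

Alternative floor tax:
  Adjusted income: $381,000 + $28,000 + $68,000 = $477,000
  Less exemption $76,000 → base $401,000
  $401,000 × 13% = $52,130

Ordinary income tax:
  $109,000 × 14% = $15,260
  $272,000 × 26% = $70,720
  → $85,980

$52,130 ≤ $85,980, so no add-on is due.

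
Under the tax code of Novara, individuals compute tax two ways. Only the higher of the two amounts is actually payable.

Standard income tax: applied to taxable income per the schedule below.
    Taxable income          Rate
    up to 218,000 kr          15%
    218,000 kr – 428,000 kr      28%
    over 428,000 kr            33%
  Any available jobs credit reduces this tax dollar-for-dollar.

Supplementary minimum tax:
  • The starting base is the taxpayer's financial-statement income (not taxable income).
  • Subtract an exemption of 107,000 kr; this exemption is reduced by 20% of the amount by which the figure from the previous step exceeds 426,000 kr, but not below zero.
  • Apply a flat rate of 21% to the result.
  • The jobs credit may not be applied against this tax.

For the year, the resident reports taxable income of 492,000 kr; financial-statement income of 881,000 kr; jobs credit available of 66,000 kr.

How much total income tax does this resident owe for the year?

181,650 kr

Supplementary minimum tax:
  Base (financial-statement income): 881,000 kr
  Exemption: 107,000 kr − 20% × (881,000 kr − 426,000 kr) = 107,000 kr − 91,000 kr = 16,000 kr
  Base: 881,000 kr − 16,000 kr = 865,000 kr
  865,000 kr × 21% = 181,650 kr

Standard income tax:
  218,000 kr × 15% = 32,700 kr
  210,000 kr × 28% = 58,800 kr
  64,000 kr × 33% = 21,120 kr
  → 112,620 kr
  Less jobs credit 66,000 kr → 46,620 kr

181,650 kr > 46,620 kr, so the supplementary minimum tax is the binding amount.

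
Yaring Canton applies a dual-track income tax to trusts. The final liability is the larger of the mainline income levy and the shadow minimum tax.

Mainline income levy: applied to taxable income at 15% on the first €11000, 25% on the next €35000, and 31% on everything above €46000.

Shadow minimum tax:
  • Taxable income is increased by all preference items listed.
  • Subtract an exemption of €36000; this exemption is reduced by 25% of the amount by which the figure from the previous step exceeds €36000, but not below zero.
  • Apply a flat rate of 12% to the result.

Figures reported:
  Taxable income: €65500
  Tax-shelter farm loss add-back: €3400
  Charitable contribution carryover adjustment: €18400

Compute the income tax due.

Mainline income levy:
  €11000 × 15% = €1650
  €35000 × 25% = €8750
  €19500 × 31% = €6045
  → €16445

Shadow minimum tax:
  Adjusted income: €65500 + €3400 + €18400 = €87300
  Exemption: €36000 − 25% × (€87300 − €36000) = €36000 − €12825 = €23175
  Base: €87300 − €23175 = €64125
  €64125 × 12% = €7695

€16445 > €7695, so the mainline income levy governs.

€16445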